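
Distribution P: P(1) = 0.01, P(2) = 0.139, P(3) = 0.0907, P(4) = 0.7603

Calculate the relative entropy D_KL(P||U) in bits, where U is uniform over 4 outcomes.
0.9232 bits

U(i) = 1/4 for all i

D_KL(P||U) = Σ P(x) log₂(P(x) / (1/4))
           = Σ P(x) log₂(P(x)) + log₂(4)
           = log₂(4) - H(P)

H(P) = -Σ P(x) log₂(P(x)):
  -P(1)·log₂(P(1)) = -(0.01)·log₂(0.01) = 0.06644
  -P(2)·log₂(P(2)) = -(0.139)·log₂(0.139) = 0.39571
  -P(3)·log₂(P(3)) = -(0.0907)·log₂(0.0907) = 0.31407
  -P(4)·log₂(P(4)) = -(0.7603)·log₂(0.7603) = 0.30059
H(P) = 0.06644 + 0.39571 + 0.31407 + 0.30059 = 1.07681 bits

log₂(4) = 2.00000 bits

D_KL(P||U) = 2.00000 - 1.07681 = 0.92319 ≈ 0.9232 bits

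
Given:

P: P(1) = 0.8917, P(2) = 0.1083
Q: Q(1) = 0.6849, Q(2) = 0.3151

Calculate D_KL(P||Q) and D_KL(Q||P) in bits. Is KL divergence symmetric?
D_KL(P||Q) = 0.1726 bits, D_KL(Q||P) = 0.2248 bits. No, KL divergence is not symmetric.

D_KL(P||Q) = Σ P(x) log₂(P(x)/Q(x))

Computing term by term:
  P(1)·log₂(P(1)/Q(1)) = 0.8917·log₂(0.8917/0.6849) = 0.33944
  P(2)·log₂(P(2)/Q(2)) = 0.1083·log₂(0.1083/0.3151) = -0.16687

D_KL(P||Q) = 0.33944 - 0.16687 = 0.17257 ≈ 0.1726 bits

D_KL(Q||P) = Σ Q(x) log₂(Q(x)/P(x))

Computing term by term:
  Q(1)·log₂(Q(1)/P(1)) = 0.6849·log₂(0.6849/0.8917) = -0.26072
  Q(2)·log₂(Q(2)/P(2)) = 0.3151·log₂(0.3151/0.1083) = 0.48550

D_KL(Q||P) = -0.26072 + 0.48550 = 0.22478 ≈ 0.2248 bits

These are NOT equal (difference: 0.0522 bits). KL divergence is asymmetric: D_KL(P||Q) ≠ D_KL(Q||P) in general.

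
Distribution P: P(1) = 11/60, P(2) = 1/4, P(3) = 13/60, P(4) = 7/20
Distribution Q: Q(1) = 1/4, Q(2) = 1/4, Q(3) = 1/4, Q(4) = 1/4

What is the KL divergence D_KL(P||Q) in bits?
0.0431 bits

D_KL(P||Q) = Σ P(x) log₂(P(x)/Q(x))

Computing term by term:
  P(1)·log₂(P(1)/Q(1)) = (11/60)·log₂((11/60)/(1/4)) = -0.08203
  P(2)·log₂(P(2)/Q(2)) = (1/4)·log₂((1/4)/(1/4)) = 0.00000
  P(3)·log₂(P(3)/Q(3)) = (13/60)·log₂((13/60)/(1/4)) = -0.04473
  P(4)·log₂(P(4)/Q(4)) = (7/20)·log₂((7/20)/(1/4)) = 0.16990

D_KL(P||Q) = -0.08203 + 0.00000 - 0.04473 + 0.16990 = 0.04314 ≈ 0.0431 bits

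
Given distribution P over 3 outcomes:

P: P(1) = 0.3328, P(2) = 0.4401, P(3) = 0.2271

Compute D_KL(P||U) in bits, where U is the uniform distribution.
0.0499 bits

U(i) = 1/3 for all i

D_KL(P||U) = Σ P(x) log₂(P(x) / (1/3))
           = Σ P(x) log₂(P(x)) + log₂(3)
           = log₂(3) - H(P)

H(P) = -Σ P(x) log₂(P(x)):
  -P(1)·log₂(P(1)) = -(0.3328)·log₂(0.3328) = 0.52824
  -P(2)·log₂(P(2)) = -(0.4401)·log₂(0.4401) = 0.52112
  -P(3)·log₂(P(3)) = -(0.2271)·log₂(0.2271) = 0.48568
H(P) = 0.52824 + 0.52112 + 0.48568 = 1.53504 bits

log₂(3) = 1.58496 bits

D_KL(P||U) = 1.58496 - 1.53504 = 0.04992 ≈ 0.0499 bits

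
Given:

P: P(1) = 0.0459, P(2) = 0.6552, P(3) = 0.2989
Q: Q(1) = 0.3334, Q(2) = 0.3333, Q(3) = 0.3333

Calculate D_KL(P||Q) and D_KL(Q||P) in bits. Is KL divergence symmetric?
D_KL(P||Q) = 0.4606 bits, D_KL(Q||P) = 0.6811 bits. No, KL divergence is not symmetric.

D_KL(P||Q) = Σ P(x) log₂(P(x)/Q(x))

Computing term by term:
  P(1)·log₂(P(1)/Q(1)) = 0.0459·log₂(0.0459/0.3334) = -0.13131
  P(2)·log₂(P(2)/Q(2)) = 0.6552·log₂(0.6552/0.3333) = 0.63889
  P(3)·log₂(P(3)/Q(3)) = 0.2989·log₂(0.2989/0.3333) = -0.04697

D_KL(P||Q) = -0.13131 + 0.63889 - 0.04697 = 0.46061 ≈ 0.4606 bits

D_KL(Q||P) = Σ Q(x) log₂(Q(x)/P(x))

Computing term by term:
  Q(1)·log₂(Q(1)/P(1)) = 0.3334·log₂(0.3334/0.0459) = 0.95375
  Q(2)·log₂(Q(2)/P(2)) = 0.3333·log₂(0.3333/0.6552) = -0.32501
  Q(3)·log₂(Q(3)/P(3)) = 0.3333·log₂(0.3333/0.2989) = 0.05238

D_KL(Q||P) = 0.95375 - 0.32501 + 0.05238 = 0.68112 ≈ 0.6811 bits

These are NOT equal (difference: 0.2205 bits). KL divergence is asymmetric: D_KL(P||Q) ≠ D_KL(Q||P) in general.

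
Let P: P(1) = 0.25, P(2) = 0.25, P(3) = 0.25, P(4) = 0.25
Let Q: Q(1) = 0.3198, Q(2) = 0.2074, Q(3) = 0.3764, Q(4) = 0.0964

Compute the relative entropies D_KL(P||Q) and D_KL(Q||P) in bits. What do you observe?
D_KL(P||Q) = 0.1747 bits, D_KL(Q||P) = 0.1474 bits. The two directions give different values (D_KL(P||Q) exceeds D_KL(Q||P) by 0.0273 bits): KL divergence is asymmetric.

D_KL(P||Q) = Σ P(x) log₂(P(x)/Q(x))

Computing term by term:
  P(1)·log₂(P(1)/Q(1)) = 0.25·log₂(0.25/0.3198) = -0.08881
  P(2)·log₂(P(2)/Q(2)) = 0.25·log₂(0.25/0.2074) = 0.06738
  P(3)·log₂(P(3)/Q(3)) = 0.25·log₂(0.25/0.3764) = -0.14758
  P(4)·log₂(P(4)/Q(4)) = 0.25·log₂(0.25/0.0964) = 0.34371

D_KL(P||Q) = -0.08881 + 0.06738 - 0.14758 + 0.34371 = 0.17470 ≈ 0.1747 bits

D_KL(Q||P) = Σ Q(x) log₂(Q(x)/P(x))

Computing term by term:
  Q(1)·log₂(Q(1)/P(1)) = 0.3198·log₂(0.3198/0.25) = 0.11361
  Q(2)·log₂(Q(2)/P(2)) = 0.2074·log₂(0.2074/0.25) = -0.05590
  Q(3)·log₂(Q(3)/P(3)) = 0.3764·log₂(0.3764/0.25) = 0.22220
  Q(4)·log₂(Q(4)/P(4)) = 0.0964·log₂(0.0964/0.25) = -0.13253

D_KL(Q||P) = 0.11361 - 0.05590 + 0.22220 - 0.13253 = 0.14738 ≈ 0.1474 bits

These are NOT equal (difference: 0.0273 bits). KL divergence is asymmetric: D_KL(P||Q) ≠ D_KL(Q||P) in general.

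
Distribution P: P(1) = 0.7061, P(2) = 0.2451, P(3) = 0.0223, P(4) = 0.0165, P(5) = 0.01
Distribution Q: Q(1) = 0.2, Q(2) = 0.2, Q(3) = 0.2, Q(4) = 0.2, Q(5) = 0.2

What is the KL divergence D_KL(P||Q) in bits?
1.1837 bits

D_KL(P||Q) = Σ P(x) log₂(P(x)/Q(x))

Computing term by term:
  P(1)·log₂(P(1)/Q(1)) = 0.7061·log₂(0.7061/0.2) = 1.28501
  P(2)·log₂(P(2)/Q(2)) = 0.2451·log₂(0.2451/0.2) = 0.07191
  P(3)·log₂(P(3)/Q(3)) = 0.0223·log₂(0.0223/0.2) = -0.07058
  P(4)·log₂(P(4)/Q(4)) = 0.0165·log₂(0.0165/0.2) = -0.05939
  P(5)·log₂(P(5)/Q(5)) = 0.01·log₂(0.01/0.2) = -0.04322

D_KL(P||Q) = 1.28501 + 0.07191 - 0.07058 - 0.05939 - 0.04322 = 1.18373 ≈ 1.1837 bits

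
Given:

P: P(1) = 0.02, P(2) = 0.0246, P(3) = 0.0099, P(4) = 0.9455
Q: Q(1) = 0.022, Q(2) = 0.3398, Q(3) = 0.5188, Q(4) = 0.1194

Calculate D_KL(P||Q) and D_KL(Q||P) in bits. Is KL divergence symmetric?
D_KL(P||Q) = 2.6701 bits, D_KL(Q||P) = 3.8969 bits. No, KL divergence is not symmetric.

D_KL(P||Q) = Σ P(x) log₂(P(x)/Q(x))

Computing term by term:
  P(1)·log₂(P(1)/Q(1)) = 0.02·log₂(0.02/0.022) = -0.00275
  P(2)·log₂(P(2)/Q(2)) = 0.0246·log₂(0.0246/0.3398) = -0.09318
  P(3)·log₂(P(3)/Q(3)) = 0.0099·log₂(0.0099/0.5188) = -0.05654
  P(4)·log₂(P(4)/Q(4)) = 0.9455·log₂(0.9455/0.1194) = 2.82258

D_KL(P||Q) = -0.00275 - 0.09318 - 0.05654 + 2.82258 = 2.67011 ≈ 2.6701 bits

D_KL(Q||P) = Σ Q(x) log₂(Q(x)/P(x))

Computing term by term:
  Q(1)·log₂(Q(1)/P(1)) = 0.022·log₂(0.022/0.02) = 0.00303
  Q(2)·log₂(Q(2)/P(2)) = 0.3398·log₂(0.3398/0.0246) = 1.28715
  Q(3)·log₂(Q(3)/P(3)) = 0.5188·log₂(0.5188/0.0099) = 2.96318
  Q(4)·log₂(Q(4)/P(4)) = 0.1194·log₂(0.1194/0.9455) = -0.35644

D_KL(Q||P) = 0.00303 + 1.28715 + 2.96318 - 0.35644 = 3.89692 ≈ 3.8969 bits

These are NOT equal (difference: 1.2268 bits). KL divergence is asymmetric: D_KL(P||Q) ≠ D_KL(Q||P) in general.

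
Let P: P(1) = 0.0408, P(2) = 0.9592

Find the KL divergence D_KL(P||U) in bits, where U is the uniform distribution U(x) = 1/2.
0.7541 bits

U(i) = 1/2 for all i

D_KL(P||U) = Σ P(x) log₂(P(x) / (1/2))
           = Σ P(x) log₂(P(x)) + log₂(2)
           = log₂(2) - H(P)

H(P) = -Σ P(x) log₂(P(x)):
  -P(1)·log₂(P(1)) = -(0.0408)·log₂(0.0408) = 0.18830
  -P(2)·log₂(P(2)) = -(0.9592)·log₂(0.9592) = 0.05764
H(P) = 0.18830 + 0.05764 = 0.24594 bits

log₂(2) = 1.00000 bits

D_KL(P||U) = 1.00000 - 0.24594 = 0.75406 ≈ 0.7541 bits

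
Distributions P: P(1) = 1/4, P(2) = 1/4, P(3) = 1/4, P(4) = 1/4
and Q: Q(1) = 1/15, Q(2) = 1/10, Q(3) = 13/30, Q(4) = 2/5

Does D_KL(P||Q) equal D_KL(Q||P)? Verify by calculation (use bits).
D_KL(P||Q) = 0.4393 bits, D_KL(Q||P) = 0.3558 bits. No — D_KL(P||Q) ≠ D_KL(Q||P) for this pair.

D_KL(P||Q) = Σ P(x) log₂(P(x)/Q(x))

Computing term by term:
  P(1)·log₂(P(1)/Q(1)) = (1/4)·log₂((1/4)/(1/15)) = 0.47672
  P(2)·log₂(P(2)/Q(2)) = (1/4)·log₂((1/4)/(1/10)) = 0.33048
  P(3)·log₂(P(3)/Q(3)) = (1/4)·log₂((1/4)/(13/30)) = -0.19839
  P(4)·log₂(P(4)/Q(4)) = (1/4)·log₂((1/4)/(2/5)) = -0.16952

D_KL(P||Q) = 0.47672 + 0.33048 - 0.19839 - 0.16952 = 0.43929 ≈ 0.4393 bits

D_KL(Q||P) = Σ Q(x) log₂(Q(x)/P(x))

Computing term by term:
  Q(1)·log₂(Q(1)/P(1)) = (1/15)·log₂((1/15)/(1/4)) = -0.12713
  Q(2)·log₂(Q(2)/P(2)) = (1/10)·log₂((1/10)/(1/4)) = -0.13219
  Q(3)·log₂(Q(3)/P(3)) = (13/30)·log₂((13/30)/(1/4)) = 0.34387
  Q(4)·log₂(Q(4)/P(4)) = (2/5)·log₂((2/5)/(1/4)) = 0.27123

D_KL(Q||P) = -0.12713 - 0.13219 + 0.34387 + 0.27123 = 0.35578 ≈ 0.3558 bits

These are NOT equal (difference: 0.0835 bits). KL divergence is asymmetric: D_KL(P||Q) ≠ D_KL(Q||P) in general.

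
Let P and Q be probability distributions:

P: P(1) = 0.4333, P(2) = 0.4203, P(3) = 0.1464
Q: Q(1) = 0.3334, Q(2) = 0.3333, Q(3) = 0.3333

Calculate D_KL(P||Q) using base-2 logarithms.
0.1307 bits

D_KL(P||Q) = Σ P(x) log₂(P(x)/Q(x))

Computing term by term:
  P(1)·log₂(P(1)/Q(1)) = 0.4333·log₂(0.4333/0.3334) = 0.16384
  P(2)·log₂(P(2)/Q(2)) = 0.4203·log₂(0.4203/0.3333) = 0.14063
  P(3)·log₂(P(3)/Q(3)) = 0.1464·log₂(0.1464/0.3333) = -0.17376

D_KL(P||Q) = 0.16384 + 0.14063 - 0.17376 = 0.13071 ≈ 0.1307 bits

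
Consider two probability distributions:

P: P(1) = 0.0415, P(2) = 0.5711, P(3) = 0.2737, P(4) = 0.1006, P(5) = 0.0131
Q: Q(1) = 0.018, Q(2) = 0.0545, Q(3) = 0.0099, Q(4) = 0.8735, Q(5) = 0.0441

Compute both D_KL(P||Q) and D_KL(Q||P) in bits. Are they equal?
D_KL(P||Q) = 2.9598 bits, D_KL(Q||P) = 2.5471 bits. No, they are not equal.

D_KL(P||Q) = Σ P(x) log₂(P(x)/Q(x))

Computing term by term:
  P(1)·log₂(P(1)/Q(1)) = 0.0415·log₂(0.0415/0.018) = 0.05001
  P(2)·log₂(P(2)/Q(2)) = 0.5711·log₂(0.5711/0.0545) = 1.93570
  P(3)·log₂(P(3)/Q(3)) = 0.2737·log₂(0.2737/0.0099) = 1.31076
  P(4)·log₂(P(4)/Q(4)) = 0.1006·log₂(0.1006/0.8735) = -0.31369
  P(5)·log₂(P(5)/Q(5)) = 0.0131·log₂(0.0131/0.0441) = -0.02294

D_KL(P||Q) = 0.05001 + 1.93570 + 1.31076 - 0.31369 - 0.02294 = 2.95984 ≈ 2.9598 bits

D_KL(Q||P) = Σ Q(x) log₂(Q(x)/P(x))

Computing term by term:
  Q(1)·log₂(Q(1)/P(1)) = 0.018·log₂(0.018/0.0415) = -0.02169
  Q(2)·log₂(Q(2)/P(2)) = 0.0545·log₂(0.0545/0.5711) = -0.18472
  Q(3)·log₂(Q(3)/P(3)) = 0.0099·log₂(0.0099/0.2737) = -0.04741
  Q(4)·log₂(Q(4)/P(4)) = 0.8735·log₂(0.8735/0.1006) = 2.72373
  Q(5)·log₂(Q(5)/P(5)) = 0.0441·log₂(0.0441/0.0131) = 0.07723

D_KL(Q||P) = -0.02169 - 0.18472 - 0.04741 + 2.72373 + 0.07723 = 2.54714 ≈ 2.5471 bits

These are NOT equal (difference: 0.4127 bits). KL divergence is asymmetric: D_KL(P||Q) ≠ D_KL(Q||P) in general.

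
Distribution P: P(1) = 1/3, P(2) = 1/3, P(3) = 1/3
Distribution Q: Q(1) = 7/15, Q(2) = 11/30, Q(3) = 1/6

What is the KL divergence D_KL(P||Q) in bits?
0.1257 bits

D_KL(P||Q) = Σ P(x) log₂(P(x)/Q(x))

Computing term by term:
  P(1)·log₂(P(1)/Q(1)) = (1/3)·log₂((1/3)/(7/15)) = -0.16181
  P(2)·log₂(P(2)/Q(2)) = (1/3)·log₂((1/3)/(11/30)) = -0.04583
  P(3)·log₂(P(3)/Q(3)) = (1/3)·log₂((1/3)/(1/6)) = 0.33333

D_KL(P||Q) = -0.16181 - 0.04583 + 0.33333 = 0.12569 ≈ 0.1257 bits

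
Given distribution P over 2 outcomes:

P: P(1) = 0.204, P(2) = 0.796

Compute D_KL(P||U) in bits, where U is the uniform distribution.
0.2701 bits

U(i) = 1/2 for all i

D_KL(P||U) = Σ P(x) log₂(P(x) / (1/2))
           = Σ P(x) log₂(P(x)) + log₂(2)
           = log₂(2) - H(P)

H(P) = -Σ P(x) log₂(P(x)):
  -P(1)·log₂(P(1)) = -(0.204)·log₂(0.204) = 0.46785
  -P(2)·log₂(P(2)) = -(0.796)·log₂(0.796) = 0.26201
H(P) = 0.46785 + 0.26201 = 0.72986 bits

log₂(2) = 1.00000 bits

D_KL(P||U) = 1.00000 - 0.72986 = 0.27014 ≈ 0.2701 bits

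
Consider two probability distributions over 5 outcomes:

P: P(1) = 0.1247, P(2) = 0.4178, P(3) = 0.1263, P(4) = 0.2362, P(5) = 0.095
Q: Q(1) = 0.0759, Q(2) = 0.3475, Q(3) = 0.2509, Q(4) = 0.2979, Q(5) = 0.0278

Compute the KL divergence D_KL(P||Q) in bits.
0.1646 bits

D_KL(P||Q) = Σ P(x) log₂(P(x)/Q(x))

Computing term by term:
  P(1)·log₂(P(1)/Q(1)) = 0.1247·log₂(0.1247/0.0759) = 0.08932
  P(2)·log₂(P(2)/Q(2)) = 0.4178·log₂(0.4178/0.3475) = 0.11105
  P(3)·log₂(P(3)/Q(3)) = 0.1263·log₂(0.1263/0.2509) = -0.12507
  P(4)·log₂(P(4)/Q(4)) = 0.2362·log₂(0.2362/0.2979) = -0.07908
  P(5)·log₂(P(5)/Q(5)) = 0.095·log₂(0.095/0.0278) = 0.16842

D_KL(P||Q) = 0.08932 + 0.11105 - 0.12507 - 0.07908 + 0.16842 = 0.16464 ≈ 0.1646 bits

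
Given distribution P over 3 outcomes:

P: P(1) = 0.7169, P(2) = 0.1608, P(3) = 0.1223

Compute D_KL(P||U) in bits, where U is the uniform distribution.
0.4460 bits

U(i) = 1/3 for all i

D_KL(P||U) = Σ P(x) log₂(P(x) / (1/3))
           = Σ P(x) log₂(P(x)) + log₂(3)
           = log₂(3) - H(P)

H(P) = -Σ P(x) log₂(P(x)):
  -P(1)·log₂(P(1)) = -(0.7169)·log₂(0.7169) = 0.34422
  -P(2)·log₂(P(2)) = -(0.1608)·log₂(0.1608) = 0.42398
  -P(3)·log₂(P(3)) = -(0.1223)·log₂(0.1223) = 0.37075
H(P) = 0.34422 + 0.42398 + 0.37075 = 1.13895 bits

log₂(3) = 1.58496 bits

D_KL(P||U) = 1.58496 - 1.13895 = 0.44601 ≈ 0.4460 bits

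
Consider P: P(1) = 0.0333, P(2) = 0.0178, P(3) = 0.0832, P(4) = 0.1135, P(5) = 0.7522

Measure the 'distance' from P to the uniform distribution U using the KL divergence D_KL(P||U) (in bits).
1.0913 bits

U(i) = 1/5 for all i

D_KL(P||U) = Σ P(x) log₂(P(x) / (1/5))
           = Σ P(x) log₂(P(x)) + log₂(5)
           = log₂(5) - H(P)

H(P) = -Σ P(x) log₂(P(x)):
  -P(1)·log₂(P(1)) = -(0.0333)·log₂(0.0333) = 0.16345
  -P(2)·log₂(P(2)) = -(0.0178)·log₂(0.0178) = 0.10345
  -P(3)·log₂(P(3)) = -(0.0832)·log₂(0.0832) = 0.29846
  -P(4)·log₂(P(4)) = -(0.1135)·log₂(0.1135) = 0.35630
  -P(5)·log₂(P(5)) = -(0.7522)·log₂(0.7522) = 0.30901
H(P) = 0.16345 + 0.10345 + 0.29846 + 0.35630 + 0.30901 = 1.23067 bits

log₂(5) = 2.32193 bits

D_KL(P||U) = 2.32193 - 1.23067 = 1.09126 ≈ 1.0913 bits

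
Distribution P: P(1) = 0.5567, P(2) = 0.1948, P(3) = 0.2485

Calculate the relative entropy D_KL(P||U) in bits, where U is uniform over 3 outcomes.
0.1557 bits

U(i) = 1/3 for all i

D_KL(P||U) = Σ P(x) log₂(P(x) / (1/3))
           = Σ P(x) log₂(P(x)) + log₂(3)
           = log₂(3) - H(P)

H(P) = -Σ P(x) log₂(P(x)):
  -P(1)·log₂(P(1)) = -(0.5567)·log₂(0.5567) = 0.47043
  -P(2)·log₂(P(2)) = -(0.1948)·log₂(0.1948) = 0.45972
  -P(3)·log₂(P(3)) = -(0.2485)·log₂(0.2485) = 0.49916
H(P) = 0.47043 + 0.45972 + 0.49916 = 1.42931 bits

log₂(3) = 1.58496 bits

D_KL(P||U) = 1.58496 - 1.42931 = 0.15565 ≈ 0.1557 bits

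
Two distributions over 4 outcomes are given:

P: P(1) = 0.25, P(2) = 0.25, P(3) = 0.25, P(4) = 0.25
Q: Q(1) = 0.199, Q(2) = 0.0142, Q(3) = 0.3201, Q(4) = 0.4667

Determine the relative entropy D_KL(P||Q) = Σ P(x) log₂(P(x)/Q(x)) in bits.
0.8025 bits

D_KL(P||Q) = Σ P(x) log₂(P(x)/Q(x))

Computing term by term:
  P(1)·log₂(P(1)/Q(1)) = 0.25·log₂(0.25/0.199) = 0.08229
  P(2)·log₂(P(2)/Q(2)) = 0.25·log₂(0.25/0.0142) = 1.03449
  P(3)·log₂(P(3)/Q(3)) = 0.25·log₂(0.25/0.3201) = -0.08915
  P(4)·log₂(P(4)/Q(4)) = 0.25·log₂(0.25/0.4667) = -0.22514

D_KL(P||Q) = 0.08229 + 1.03449 - 0.08915 - 0.22514 = 0.80249 ≈ 0.8025 bits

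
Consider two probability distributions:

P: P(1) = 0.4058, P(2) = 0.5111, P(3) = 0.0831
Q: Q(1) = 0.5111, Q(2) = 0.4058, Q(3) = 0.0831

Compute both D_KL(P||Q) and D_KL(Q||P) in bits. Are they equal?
D_KL(P||Q) = 0.0350 bits, D_KL(Q||P) = 0.0350 bits. Yes, in this case they are equal (although KL divergence is not symmetric in general).

D_KL(P||Q) = Σ P(x) log₂(P(x)/Q(x))

Computing term by term:
  P(1)·log₂(P(1)/Q(1)) = 0.4058·log₂(0.4058/0.5111) = -0.13507
  P(2)·log₂(P(2)/Q(2)) = 0.5111·log₂(0.5111/0.4058) = 0.17011
  P(3)·log₂(P(3)/Q(3)) = 0.0831·log₂(0.0831/0.0831) = 0.00000

D_KL(P||Q) = -0.13507 + 0.17011 + 0.00000 = 0.03504 ≈ 0.0350 bits

D_KL(Q||P) = Σ Q(x) log₂(Q(x)/P(x))

Computing term by term:
  Q(1)·log₂(Q(1)/P(1)) = 0.5111·log₂(0.5111/0.4058) = 0.17011
  Q(2)·log₂(Q(2)/P(2)) = 0.4058·log₂(0.4058/0.5111) = -0.13507
  Q(3)·log₂(Q(3)/P(3)) = 0.0831·log₂(0.0831/0.0831) = 0.00000

D_KL(Q||P) = 0.17011 - 0.13507 + 0.00000 = 0.03504 ≈ 0.0350 bits

These ARE equal here. Q is P with outcomes relabeled (Q(1) = P(2), Q(2) = P(1)) by a relabeling that is its own inverse, so the two sums contain exactly the same terms in a different order. This is a special case — KL divergence is not symmetric in general: D_KL(P||Q) ≠ D_KL(Q||P) for most P, Q.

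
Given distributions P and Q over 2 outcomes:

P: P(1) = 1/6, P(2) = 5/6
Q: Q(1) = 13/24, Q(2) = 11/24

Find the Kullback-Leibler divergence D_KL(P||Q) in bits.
0.4353 bits

D_KL(P||Q) = Σ P(x) log₂(P(x)/Q(x))

Computing term by term:
  P(1)·log₂(P(1)/Q(1)) = (1/6)·log₂((1/6)/(13/24)) = -0.28341
  P(2)·log₂(P(2)/Q(2)) = (5/6)·log₂((5/6)/(11/24)) = 0.71875

D_KL(P||Q) = -0.28341 + 0.71875 = 0.43534 ≈ 0.4353 bits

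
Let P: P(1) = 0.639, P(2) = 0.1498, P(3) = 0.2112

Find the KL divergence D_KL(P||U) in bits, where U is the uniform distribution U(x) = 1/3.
0.2880 bits

U(i) = 1/3 for all i

D_KL(P||U) = Σ P(x) log₂(P(x) / (1/3))
           = Σ P(x) log₂(P(x)) + log₂(3)
           = log₂(3) - H(P)

H(P) = -Σ P(x) log₂(P(x)):
  -P(1)·log₂(P(1)) = -(0.639)·log₂(0.639) = 0.41287
  -P(2)·log₂(P(2)) = -(0.1498)·log₂(0.1498) = 0.41029
  -P(3)·log₂(P(3)) = -(0.2112)·log₂(0.2112) = 0.47379
H(P) = 0.41287 + 0.41029 + 0.47379 = 1.29695 bits

log₂(3) = 1.58496 bits

D_KL(P||U) = 1.58496 - 1.29695 = 0.28801 ≈ 0.2880 bits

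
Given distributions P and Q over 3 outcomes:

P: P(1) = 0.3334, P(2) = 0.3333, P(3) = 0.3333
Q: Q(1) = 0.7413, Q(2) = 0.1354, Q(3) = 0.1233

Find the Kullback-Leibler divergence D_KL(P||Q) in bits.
0.5270 bits

D_KL(P||Q) = Σ P(x) log₂(P(x)/Q(x))

Computing term by term:
  P(1)·log₂(P(1)/Q(1)) = 0.3334·log₂(0.3334/0.7413) = -0.38434
  P(2)·log₂(P(2)/Q(2)) = 0.3333·log₂(0.3333/0.1354) = 0.43315
  P(3)·log₂(P(3)/Q(3)) = 0.3333·log₂(0.3333/0.1233) = 0.47817

D_KL(P||Q) = -0.38434 + 0.43315 + 0.47817 = 0.52698 ≈ 0.5270 bits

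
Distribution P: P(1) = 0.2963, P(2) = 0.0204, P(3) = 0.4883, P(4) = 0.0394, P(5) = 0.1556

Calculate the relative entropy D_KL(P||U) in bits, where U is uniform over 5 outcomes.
0.5810 bits

U(i) = 1/5 for all i

D_KL(P||U) = Σ P(x) log₂(P(x) / (1/5))
           = Σ P(x) log₂(P(x)) + log₂(5)
           = log₂(5) - H(P)

H(P) = -Σ P(x) log₂(P(x)):
  -P(1)·log₂(P(1)) = -(0.2963)·log₂(0.2963) = 0.51997
  -P(2)·log₂(P(2)) = -(0.0204)·log₂(0.0204) = 0.11455
  -P(3)·log₂(P(3)) = -(0.4883)·log₂(0.4883) = 0.50498
  -P(4)·log₂(P(4)) = -(0.0394)·log₂(0.0394) = 0.18383
  -P(5)·log₂(P(5)) = -(0.1556)·log₂(0.1556) = 0.41764
H(P) = 0.51997 + 0.11455 + 0.50498 + 0.18383 + 0.41764 = 1.74097 bits

log₂(5) = 2.32193 bits

D_KL(P||U) = 2.32193 - 1.74097 = 0.58096 ≈ 0.5810 bits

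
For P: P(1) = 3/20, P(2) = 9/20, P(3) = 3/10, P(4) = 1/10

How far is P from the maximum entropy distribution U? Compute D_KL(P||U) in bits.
0.2178 bits

U(i) = 1/4 for all i

D_KL(P||U) = Σ P(x) log₂(P(x) / (1/4))
           = Σ P(x) log₂(P(x)) + log₂(4)
           = log₂(4) - H(P)

H(P) = -Σ P(x) log₂(P(x)):
  -P(1)·log₂(P(1)) = -(3/20)·log₂(3/20) = 0.41054
  -P(2)·log₂(P(2)) = -(9/20)·log₂(9/20) = 0.51840
  -P(3)·log₂(P(3)) = -(3/10)·log₂(3/10) = 0.52109
  -P(4)·log₂(P(4)) = -(1/10)·log₂(1/10) = 0.33219
H(P) = 0.41054 + 0.51840 + 0.52109 + 0.33219 = 1.78222 bits

log₂(4) = 2.00000 bits

D_KL(P||U) = 2.00000 - 1.78222 = 0.21778 ≈ 0.2178 bits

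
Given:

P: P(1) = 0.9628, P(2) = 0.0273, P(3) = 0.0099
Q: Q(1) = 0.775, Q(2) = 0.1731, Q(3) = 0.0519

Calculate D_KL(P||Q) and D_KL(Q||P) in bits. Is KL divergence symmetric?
D_KL(P||Q) = 0.2050 bits, D_KL(Q||P) = 0.3427 bits. No, KL divergence is not symmetric.

D_KL(P||Q) = Σ P(x) log₂(P(x)/Q(x))

Computing term by term:
  P(1)·log₂(P(1)/Q(1)) = 0.9628·log₂(0.9628/0.775) = 0.30139
  P(2)·log₂(P(2)/Q(2)) = 0.0273·log₂(0.0273/0.1731) = -0.07274
  P(3)·log₂(P(3)/Q(3)) = 0.0099·log₂(0.0099/0.0519) = -0.02366

D_KL(P||Q) = 0.30139 - 0.07274 - 0.02366 = 0.20499 ≈ 0.2050 bits

D_KL(Q||P) = Σ Q(x) log₂(Q(x)/P(x))

Computing term by term:
  Q(1)·log₂(Q(1)/P(1)) = 0.775·log₂(0.775/0.9628) = -0.24261
  Q(2)·log₂(Q(2)/P(2)) = 0.1731·log₂(0.1731/0.0273) = 0.46125
  Q(3)·log₂(Q(3)/P(3)) = 0.0519·log₂(0.0519/0.0099) = 0.12405

D_KL(Q||P) = -0.24261 + 0.46125 + 0.12405 = 0.34269 ≈ 0.3427 bits

These are NOT equal (difference: 0.1377 bits). KL divergence is asymmetric: D_KL(P||Q) ≠ D_KL(Q||P) in general.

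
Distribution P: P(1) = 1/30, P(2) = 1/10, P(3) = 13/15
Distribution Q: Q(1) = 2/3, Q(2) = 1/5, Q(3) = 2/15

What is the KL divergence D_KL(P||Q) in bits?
2.0963 bits

D_KL(P||Q) = Σ P(x) log₂(P(x)/Q(x))

Computing term by term:
  P(1)·log₂(P(1)/Q(1)) = (1/30)·log₂((1/30)/(2/3)) = -0.14406
  P(2)·log₂(P(2)/Q(2)) = (1/10)·log₂((1/10)/(1/5)) = -0.10000
  P(3)·log₂(P(3)/Q(3)) = (13/15)·log₂((13/15)/(2/15)) = 2.34038

D_KL(P||Q) = -0.14406 - 0.10000 + 2.34038 = 2.09632 ≈ 2.0963 bits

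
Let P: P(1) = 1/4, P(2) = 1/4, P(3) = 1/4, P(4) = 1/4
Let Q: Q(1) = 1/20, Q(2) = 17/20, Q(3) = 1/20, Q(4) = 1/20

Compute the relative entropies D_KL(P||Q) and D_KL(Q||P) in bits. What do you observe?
D_KL(P||Q) = 1.3001 bits, D_KL(Q||P) = 1.1524 bits. The two directions give different values (D_KL(P||Q) exceeds D_KL(Q||P) by 0.1477 bits): KL divergence is asymmetric.

D_KL(P||Q) = Σ P(x) log₂(P(x)/Q(x))

Computing term by term:
  P(1)·log₂(P(1)/Q(1)) = (1/4)·log₂((1/4)/(1/20)) = 0.58048
  P(2)·log₂(P(2)/Q(2)) = (1/4)·log₂((1/4)/(17/20)) = -0.44138
  P(3)·log₂(P(3)/Q(3)) = (1/4)·log₂((1/4)/(1/20)) = 0.58048
  P(4)·log₂(P(4)/Q(4)) = (1/4)·log₂((1/4)/(1/20)) = 0.58048

D_KL(P||Q) = 0.58048 - 0.44138 + 0.58048 + 0.58048 = 1.30006 ≈ 1.3001 bits

D_KL(Q||P) = Σ Q(x) log₂(Q(x)/P(x))

Computing term by term:
  Q(1)·log₂(Q(1)/P(1)) = (1/20)·log₂((1/20)/(1/4)) = -0.11610
  Q(2)·log₂(Q(2)/P(2)) = (17/20)·log₂((17/20)/(1/4)) = 1.50070
  Q(3)·log₂(Q(3)/P(3)) = (1/20)·log₂((1/20)/(1/4)) = -0.11610
  Q(4)·log₂(Q(4)/P(4)) = (1/20)·log₂((1/20)/(1/4)) = -0.11610

D_KL(Q||P) = -0.11610 + 1.50070 - 0.11610 - 0.11610 = 1.15240 ≈ 1.1524 bits

These are NOT equal (difference: 0.1477 bits). KL divergence is asymmetric: D_KL(P||Q) ≠ D_KL(Q||P) in general.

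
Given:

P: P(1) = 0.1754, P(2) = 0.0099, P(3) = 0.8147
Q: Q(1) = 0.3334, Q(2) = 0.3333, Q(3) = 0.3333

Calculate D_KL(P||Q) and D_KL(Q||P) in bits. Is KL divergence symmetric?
D_KL(P||Q) = 0.8378 bits, D_KL(Q||P) = 1.5701 bits. No, KL divergence is not symmetric.

D_KL(P||Q) = Σ P(x) log₂(P(x)/Q(x))

Computing term by term:
  P(1)·log₂(P(1)/Q(1)) = 0.1754·log₂(0.1754/0.3334) = -0.16253
  P(2)·log₂(P(2)/Q(2)) = 0.0099·log₂(0.0099/0.3333) = -0.05023
  P(3)·log₂(P(3)/Q(3)) = 0.8147·log₂(0.8147/0.3333) = 1.05051

D_KL(P||Q) = -0.16253 - 0.05023 + 1.05051 = 0.83775 ≈ 0.8378 bits

D_KL(Q||P) = Σ Q(x) log₂(Q(x)/P(x))

Computing term by term:
  Q(1)·log₂(Q(1)/P(1)) = 0.3334·log₂(0.3334/0.1754) = 0.30893
  Q(2)·log₂(Q(2)/P(2)) = 0.3333·log₂(0.3333/0.0099) = 1.69091
  Q(3)·log₂(Q(3)/P(3)) = 0.3333·log₂(0.3333/0.8147) = -0.42977

D_KL(Q||P) = 0.30893 + 1.69091 - 0.42977 = 1.57007 ≈ 1.5701 bits

These are NOT equal (difference: 0.7323 bits). KL divergence is asymmetric: D_KL(P||Q) ≠ D_KL(Q||P) in general.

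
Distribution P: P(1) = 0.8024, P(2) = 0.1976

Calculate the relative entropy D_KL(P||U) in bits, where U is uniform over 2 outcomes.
0.2829 bits

U(i) = 1/2 for all i

D_KL(P||U) = Σ P(x) log₂(P(x) / (1/2))
           = Σ P(x) log₂(P(x)) + log₂(2)
           = log₂(2) - H(P)

H(P) = -Σ P(x) log₂(P(x)):
  -P(1)·log₂(P(1)) = -(0.8024)·log₂(0.8024) = 0.25485
  -P(2)·log₂(P(2)) = -(0.1976)·log₂(0.1976) = 0.46225
H(P) = 0.25485 + 0.46225 = 0.71710 bits

log₂(2) = 1.00000 bits

D_KL(P||U) = 1.00000 - 0.71710 = 0.28290 ≈ 0.2829 bits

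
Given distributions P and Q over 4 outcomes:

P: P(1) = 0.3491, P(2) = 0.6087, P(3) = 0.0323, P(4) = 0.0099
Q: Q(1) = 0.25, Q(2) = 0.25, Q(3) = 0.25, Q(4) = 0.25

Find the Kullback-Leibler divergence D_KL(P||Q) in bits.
0.8081 bits

D_KL(P||Q) = Σ P(x) log₂(P(x)/Q(x))

Computing term by term:
  P(1)·log₂(P(1)/Q(1)) = 0.3491·log₂(0.3491/0.25) = 0.16817
  P(2)·log₂(P(2)/Q(2)) = 0.6087·log₂(0.6087/0.25) = 0.78145
  P(3)·log₂(P(3)/Q(3)) = 0.0323·log₂(0.0323/0.25) = -0.09536
  P(4)·log₂(P(4)/Q(4)) = 0.0099·log₂(0.0099/0.25) = -0.04612

D_KL(P||Q) = 0.16817 + 0.78145 - 0.09536 - 0.04612 = 0.80814 ≈ 0.8081 bits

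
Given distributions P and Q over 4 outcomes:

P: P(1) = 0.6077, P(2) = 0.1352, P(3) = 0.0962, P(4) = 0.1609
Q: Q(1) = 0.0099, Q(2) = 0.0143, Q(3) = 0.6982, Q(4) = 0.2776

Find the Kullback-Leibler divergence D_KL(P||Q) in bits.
3.6461 bits

D_KL(P||Q) = Σ P(x) log₂(P(x)/Q(x))

Computing term by term:
  P(1)·log₂(P(1)/Q(1)) = 0.6077·log₂(0.6077/0.0099) = 3.60961
  P(2)·log₂(P(2)/Q(2)) = 0.1352·log₂(0.1352/0.0143) = 0.43818
  P(3)·log₂(P(3)/Q(3)) = 0.0962·log₂(0.0962/0.6982) = -0.27509
  P(4)·log₂(P(4)/Q(4)) = 0.1609·log₂(0.1609/0.2776) = -0.12660

D_KL(P||Q) = 3.60961 + 0.43818 - 0.27509 - 0.12660 = 3.64610 ≈ 3.6461 bits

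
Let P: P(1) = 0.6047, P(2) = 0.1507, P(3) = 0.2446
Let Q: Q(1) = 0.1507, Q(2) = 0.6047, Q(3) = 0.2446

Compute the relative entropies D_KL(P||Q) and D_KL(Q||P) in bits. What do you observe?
D_KL(P||Q) = 0.9101 bits, D_KL(Q||P) = 0.9101 bits. The two directions give the same value here, because Q is a self-inverse relabeling of P; in general KL divergence is asymmetric.

D_KL(P||Q) = Σ P(x) log₂(P(x)/Q(x))

Computing term by term:
  P(1)·log₂(P(1)/Q(1)) = 0.6047·log₂(0.6047/0.1507) = 1.21215
  P(2)·log₂(P(2)/Q(2)) = 0.1507·log₂(0.1507/0.6047) = -0.30208
  P(3)·log₂(P(3)/Q(3)) = 0.2446·log₂(0.2446/0.2446) = 0.00000

D_KL(P||Q) = 1.21215 - 0.30208 + 0.00000 = 0.91007 ≈ 0.9101 bits

D_KL(Q||P) = Σ Q(x) log₂(Q(x)/P(x))

Computing term by term:
  Q(1)·log₂(Q(1)/P(1)) = 0.1507·log₂(0.1507/0.6047) = -0.30208
  Q(2)·log₂(Q(2)/P(2)) = 0.6047·log₂(0.6047/0.1507) = 1.21215
  Q(3)·log₂(Q(3)/P(3)) = 0.2446·log₂(0.2446/0.2446) = 0.00000

D_KL(Q||P) = -0.30208 + 1.21215 + 0.00000 = 0.91007 ≈ 0.9101 bits

These ARE equal here. Q is P with outcomes relabeled (Q(1) = P(2), Q(2) = P(1)) by a relabeling that is its own inverse, so the two sums contain exactly the same terms in a different order. This is a special case — KL divergence is not symmetric in general: D_KL(P||Q) ≠ D_KL(Q||P) for most P, Q.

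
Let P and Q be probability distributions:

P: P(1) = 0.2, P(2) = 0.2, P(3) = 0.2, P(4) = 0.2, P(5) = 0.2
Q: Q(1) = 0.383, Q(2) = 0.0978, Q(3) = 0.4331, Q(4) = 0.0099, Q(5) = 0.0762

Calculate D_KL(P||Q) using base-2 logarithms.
0.9417 bits

D_KL(P||Q) = Σ P(x) log₂(P(x)/Q(x))

Computing term by term:
  P(1)·log₂(P(1)/Q(1)) = 0.2·log₂(0.2/0.383) = -0.18747
  P(2)·log₂(P(2)/Q(2)) = 0.2·log₂(0.2/0.0978) = 0.20642
  P(3)·log₂(P(3)/Q(3)) = 0.2·log₂(0.2/0.4331) = -0.22294
  P(4)·log₂(P(4)/Q(4)) = 0.2·log₂(0.2/0.0099) = 0.86729
  P(5)·log₂(P(5)/Q(5)) = 0.2·log₂(0.2/0.0762) = 0.27843

D_KL(P||Q) = -0.18747 + 0.20642 - 0.22294 + 0.86729 + 0.27843 = 0.94173 ≈ 0.9417 bits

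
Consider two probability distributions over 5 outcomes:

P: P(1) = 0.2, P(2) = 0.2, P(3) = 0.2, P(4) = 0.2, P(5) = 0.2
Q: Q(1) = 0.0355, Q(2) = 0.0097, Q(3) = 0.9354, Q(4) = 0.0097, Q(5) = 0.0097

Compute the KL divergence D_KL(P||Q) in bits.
2.6732 bits

D_KL(P||Q) = Σ P(x) log₂(P(x)/Q(x))

Computing term by term:
  P(1)·log₂(P(1)/Q(1)) = 0.2·log₂(0.2/0.0355) = 0.49882
  P(2)·log₂(P(2)/Q(2)) = 0.2·log₂(0.2/0.0097) = 0.87317
  P(3)·log₂(P(3)/Q(3)) = 0.2·log₂(0.2/0.9354) = -0.44512
  P(4)·log₂(P(4)/Q(4)) = 0.2·log₂(0.2/0.0097) = 0.87317
  P(5)·log₂(P(5)/Q(5)) = 0.2·log₂(0.2/0.0097) = 0.87317

D_KL(P||Q) = 0.49882 + 0.87317 - 0.44512 + 0.87317 + 0.87317 = 2.67321 ≈ 2.6732 bits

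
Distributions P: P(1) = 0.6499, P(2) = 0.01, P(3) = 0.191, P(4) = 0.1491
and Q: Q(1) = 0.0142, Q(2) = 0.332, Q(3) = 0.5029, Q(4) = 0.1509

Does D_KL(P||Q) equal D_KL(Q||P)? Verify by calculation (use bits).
D_KL(P||Q) = 3.2651 bits, D_KL(Q||P) = 2.3043 bits. No — D_KL(P||Q) ≠ D_KL(Q||P) for this pair.

D_KL(P||Q) = Σ P(x) log₂(P(x)/Q(x))

Computing term by term:
  P(1)·log₂(P(1)/Q(1)) = 0.6499·log₂(0.6499/0.0142) = 3.58501
  P(2)·log₂(P(2)/Q(2)) = 0.01·log₂(0.01/0.332) = -0.05053
  P(3)·log₂(P(3)/Q(3)) = 0.191·log₂(0.191/0.5029) = -0.26677
  P(4)·log₂(P(4)/Q(4)) = 0.1491·log₂(0.1491/0.1509) = -0.00258

D_KL(P||Q) = 3.58501 - 0.05053 - 0.26677 - 0.00258 = 3.26513 ≈ 3.2651 bits

D_KL(Q||P) = Σ Q(x) log₂(Q(x)/P(x))

Computing term by term:
  Q(1)·log₂(Q(1)/P(1)) = 0.0142·log₂(0.0142/0.6499) = -0.07833
  Q(2)·log₂(Q(2)/P(2)) = 0.332·log₂(0.332/0.01) = 1.67763
  Q(3)·log₂(Q(3)/P(3)) = 0.5029·log₂(0.5029/0.191) = 0.70240
  Q(4)·log₂(Q(4)/P(4)) = 0.1509·log₂(0.1509/0.1491) = 0.00261

D_KL(Q||P) = -0.07833 + 1.67763 + 0.70240 + 0.00261 = 2.30431 ≈ 2.3043 bits

These are NOT equal (difference: 0.9608 bits). KL divergence is asymmetric: D_KL(P||Q) ≠ D_KL(Q||P) in general.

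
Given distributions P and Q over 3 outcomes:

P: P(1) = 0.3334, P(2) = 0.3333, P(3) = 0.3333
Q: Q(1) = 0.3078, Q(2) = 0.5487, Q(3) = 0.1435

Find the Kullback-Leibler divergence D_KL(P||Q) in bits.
0.2039 bits

D_KL(P||Q) = Σ P(x) log₂(P(x)/Q(x))

Computing term by term:
  P(1)·log₂(P(1)/Q(1)) = 0.3334·log₂(0.3334/0.3078) = 0.03843
  P(2)·log₂(P(2)/Q(2)) = 0.3333·log₂(0.3333/0.5487) = -0.23971
  P(3)·log₂(P(3)/Q(3)) = 0.3333·log₂(0.3333/0.1435) = 0.40522

D_KL(P||Q) = 0.03843 - 0.23971 + 0.40522 = 0.20394 ≈ 0.2039 bits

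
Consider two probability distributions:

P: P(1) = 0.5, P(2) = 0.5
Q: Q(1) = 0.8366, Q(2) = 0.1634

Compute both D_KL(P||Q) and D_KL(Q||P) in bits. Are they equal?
D_KL(P||Q) = 0.4355 bits, D_KL(Q||P) = 0.3576 bits. No, they are not equal.

D_KL(P||Q) = Σ P(x) log₂(P(x)/Q(x))

Computing term by term:
  P(1)·log₂(P(1)/Q(1)) = 0.5·log₂(0.5/0.8366) = -0.37130
  P(2)·log₂(P(2)/Q(2)) = 0.5·log₂(0.5/0.1634) = 0.80676

D_KL(P||Q) = -0.37130 + 0.80676 = 0.43546 ≈ 0.4355 bits

D_KL(Q||P) = Σ Q(x) log₂(Q(x)/P(x))

Computing term by term:
  Q(1)·log₂(Q(1)/P(1)) = 0.8366·log₂(0.8366/0.5) = 0.62127
  Q(2)·log₂(Q(2)/P(2)) = 0.1634·log₂(0.1634/0.5) = -0.26365

D_KL(Q||P) = 0.62127 - 0.26365 = 0.35762 ≈ 0.3576 bits

These are NOT equal (difference: 0.0779 bits). KL divergence is asymmetric: D_KL(P||Q) ≠ D_KL(Q||P) in general.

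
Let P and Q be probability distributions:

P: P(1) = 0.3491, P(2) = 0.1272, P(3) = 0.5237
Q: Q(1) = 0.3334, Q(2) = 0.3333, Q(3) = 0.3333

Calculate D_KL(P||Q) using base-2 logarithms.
0.1878 bits

D_KL(P||Q) = Σ P(x) log₂(P(x)/Q(x))

Computing term by term:
  P(1)·log₂(P(1)/Q(1)) = 0.3491·log₂(0.3491/0.3334) = 0.02318
  P(2)·log₂(P(2)/Q(2)) = 0.1272·log₂(0.1272/0.3333) = -0.17677
  P(3)·log₂(P(3)/Q(3)) = 0.5237·log₂(0.5237/0.3333) = 0.34141

D_KL(P||Q) = 0.02318 - 0.17677 + 0.34141 = 0.18782 ≈ 0.1878 bits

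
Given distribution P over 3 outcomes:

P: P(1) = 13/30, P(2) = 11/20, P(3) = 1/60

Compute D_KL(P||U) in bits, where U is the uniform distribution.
0.4893 bits

U(i) = 1/3 for all i

D_KL(P||U) = Σ P(x) log₂(P(x) / (1/3))
           = Σ P(x) log₂(P(x)) + log₂(3)
           = log₂(3) - H(P)

H(P) = -Σ P(x) log₂(P(x)):
  -P(1)·log₂(P(1)) = -(13/30)·log₂(13/30) = 0.52280
  -P(2)·log₂(P(2)) = -(11/20)·log₂(11/20) = 0.47437
  -P(3)·log₂(P(3)) = -(1/60)·log₂(1/60) = 0.09845
H(P) = 0.52280 + 0.47437 + 0.09845 = 1.09562 bits

log₂(3) = 1.58496 bits

D_KL(P||U) = 1.58496 - 1.09562 = 0.48934 ≈ 0.4893 bits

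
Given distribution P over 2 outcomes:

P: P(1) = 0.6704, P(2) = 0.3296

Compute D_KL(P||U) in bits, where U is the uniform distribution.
0.0855 bits

U(i) = 1/2 for all i

D_KL(P||U) = Σ P(x) log₂(P(x) / (1/2))
           = Σ P(x) log₂(P(x)) + log₂(2)
           = log₂(2) - H(P)

H(P) = -Σ P(x) log₂(P(x)):
  -P(1)·log₂(P(1)) = -(0.6704)·log₂(0.6704) = 0.38676
  -P(2)·log₂(P(2)) = -(0.3296)·log₂(0.3296) = 0.52776
H(P) = 0.38676 + 0.52776 = 0.91452 bits

log₂(2) = 1.00000 bits

D_KL(P||U) = 1.00000 - 0.91452 = 0.08548 ≈ 0.0855 bits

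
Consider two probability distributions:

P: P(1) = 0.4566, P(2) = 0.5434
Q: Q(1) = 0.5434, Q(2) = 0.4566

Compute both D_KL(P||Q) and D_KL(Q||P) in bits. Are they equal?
D_KL(P||Q) = 0.0218 bits, D_KL(Q||P) = 0.0218 bits. Yes, in this case they are equal (although KL divergence is not symmetric in general).

D_KL(P||Q) = Σ P(x) log₂(P(x)/Q(x))

Computing term by term:
  P(1)·log₂(P(1)/Q(1)) = 0.4566·log₂(0.4566/0.5434) = -0.11464
  P(2)·log₂(P(2)/Q(2)) = 0.5434·log₂(0.5434/0.4566) = 0.13644

D_KL(P||Q) = -0.11464 + 0.13644 = 0.02180 ≈ 0.0218 bits

D_KL(Q||P) = Σ Q(x) log₂(Q(x)/P(x))

Computing term by term:
  Q(1)·log₂(Q(1)/P(1)) = 0.5434·log₂(0.5434/0.4566) = 0.13644
  Q(2)·log₂(Q(2)/P(2)) = 0.4566·log₂(0.4566/0.5434) = -0.11464

D_KL(Q||P) = 0.13644 - 0.11464 = 0.02180 ≈ 0.0218 bits

These ARE equal here. Q is P with outcomes relabeled (Q(1) = P(2), Q(2) = P(1)) by a relabeling that is its own inverse, so the two sums contain exactly the same terms in a different order. This is a special case — KL divergence is not symmetric in general: D_KL(P||Q) ≠ D_KL(Q||P) for most P, Q.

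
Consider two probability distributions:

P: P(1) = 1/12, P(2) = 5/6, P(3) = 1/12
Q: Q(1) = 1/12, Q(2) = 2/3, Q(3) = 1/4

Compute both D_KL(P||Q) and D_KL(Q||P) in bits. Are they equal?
D_KL(P||Q) = 0.1362 bits, D_KL(Q||P) = 0.1816 bits. No, they are not equal.

D_KL(P||Q) = Σ P(x) log₂(P(x)/Q(x))

Computing term by term:
  P(1)·log₂(P(1)/Q(1)) = (1/12)·log₂((1/12)/(1/12)) = 0.00000
  P(2)·log₂(P(2)/Q(2)) = (5/6)·log₂((5/6)/(2/3)) = 0.26827
  P(3)·log₂(P(3)/Q(3)) = (1/12)·log₂((1/12)/(1/4)) = -0.13208

D_KL(P||Q) = 0.00000 + 0.26827 - 0.13208 = 0.13619 ≈ 0.1362 bits

D_KL(Q||P) = Σ Q(x) log₂(Q(x)/P(x))

Computing term by term:
  Q(1)·log₂(Q(1)/P(1)) = (1/12)·log₂((1/12)/(1/12)) = 0.00000
  Q(2)·log₂(Q(2)/P(2)) = (2/3)·log₂((2/3)/(5/6)) = -0.21462
  Q(3)·log₂(Q(3)/P(3)) = (1/4)·log₂((1/4)/(1/12)) = 0.39624

D_KL(Q||P) = 0.00000 - 0.21462 + 0.39624 = 0.18162 ≈ 0.1816 bits

These are NOT equal (difference: 0.0454 bits). KL divergence is asymmetric: D_KL(P||Q) ≠ D_KL(Q||P) in general.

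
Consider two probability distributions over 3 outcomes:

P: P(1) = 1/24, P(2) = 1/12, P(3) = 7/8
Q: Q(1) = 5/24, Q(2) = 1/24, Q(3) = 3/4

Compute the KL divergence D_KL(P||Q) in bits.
0.1812 bits

D_KL(P||Q) = Σ P(x) log₂(P(x)/Q(x))

Computing term by term:
  P(1)·log₂(P(1)/Q(1)) = (1/24)·log₂((1/24)/(5/24)) = -0.09675
  P(2)·log₂(P(2)/Q(2)) = (1/12)·log₂((1/12)/(1/24)) = 0.08333
  P(3)·log₂(P(3)/Q(3)) = (7/8)·log₂((7/8)/(3/4)) = 0.19459

D_KL(P||Q) = -0.09675 + 0.08333 + 0.19459 = 0.18117 ≈ 0.1812 bits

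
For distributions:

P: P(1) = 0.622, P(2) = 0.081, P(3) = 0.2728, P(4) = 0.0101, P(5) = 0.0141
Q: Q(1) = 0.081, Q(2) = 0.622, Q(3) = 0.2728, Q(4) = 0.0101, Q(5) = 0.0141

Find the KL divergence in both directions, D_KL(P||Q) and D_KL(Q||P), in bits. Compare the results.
D_KL(P||Q) = 1.5910 bits, D_KL(Q||P) = 1.5910 bits. The two directions give exactly the same value for this pair.

D_KL(P||Q) = Σ P(x) log₂(P(x)/Q(x))

Computing term by term:
  P(1)·log₂(P(1)/Q(1)) = 0.622·log₂(0.622/0.081) = 1.82925
  P(2)·log₂(P(2)/Q(2)) = 0.081·log₂(0.081/0.622) = -0.23821
  P(3)·log₂(P(3)/Q(3)) = 0.2728·log₂(0.2728/0.2728) = 0.00000
  P(4)·log₂(P(4)/Q(4)) = 0.0101·log₂(0.0101/0.0101) = 0.00000
  P(5)·log₂(P(5)/Q(5)) = 0.0141·log₂(0.0141/0.0141) = 0.00000

D_KL(P||Q) = 1.82925 - 0.23821 + 0.00000 + 0.00000 + 0.00000 = 1.59104 ≈ 1.5910 bits

D_KL(Q||P) = Σ Q(x) log₂(Q(x)/P(x))

Computing term by term:
  Q(1)·log₂(Q(1)/P(1)) = 0.081·log₂(0.081/0.622) = -0.23821
  Q(2)·log₂(Q(2)/P(2)) = 0.622·log₂(0.622/0.081) = 1.82925
  Q(3)·log₂(Q(3)/P(3)) = 0.2728·log₂(0.2728/0.2728) = 0.00000
  Q(4)·log₂(Q(4)/P(4)) = 0.0101·log₂(0.0101/0.0101) = 0.00000
  Q(5)·log₂(Q(5)/P(5)) = 0.0141·log₂(0.0141/0.0141) = 0.00000

D_KL(Q||P) = -0.23821 + 1.82925 + 0.00000 + 0.00000 + 0.00000 = 1.59104 ≈ 1.5910 bits

These ARE equal here. Q is P with outcomes relabeled (Q(1) = P(2), Q(2) = P(1)) by a relabeling that is its own inverse, so the two sums contain exactly the same terms in a different order. This is a special case — KL divergence is not symmetric in general: D_KL(P||Q) ≠ D_KL(Q||P) for most P, Q.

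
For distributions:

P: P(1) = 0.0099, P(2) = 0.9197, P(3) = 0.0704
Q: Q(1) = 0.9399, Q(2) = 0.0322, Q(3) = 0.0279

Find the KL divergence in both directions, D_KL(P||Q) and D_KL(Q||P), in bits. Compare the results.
D_KL(P||Q) = 4.4767 bits, D_KL(Q||P) = 5.9812 bits. D_KL(Q||P) is larger than D_KL(P||Q) by 1.5045 bits; the two directions differ.

D_KL(P||Q) = Σ P(x) log₂(P(x)/Q(x))

Computing term by term:
  P(1)·log₂(P(1)/Q(1)) = 0.0099·log₂(0.0099/0.9399) = -0.06503
  P(2)·log₂(P(2)/Q(2)) = 0.9197·log₂(0.9197/0.0322) = 4.44770
  P(3)·log₂(P(3)/Q(3)) = 0.0704·log₂(0.0704/0.0279) = 0.09401

D_KL(P||Q) = -0.06503 + 4.44770 + 0.09401 = 4.47668 ≈ 4.4767 bits

D_KL(Q||P) = Σ Q(x) log₂(Q(x)/P(x))

Computing term by term:
  Q(1)·log₂(Q(1)/P(1)) = 0.9399·log₂(0.9399/0.0099) = 6.17414
  Q(2)·log₂(Q(2)/P(2)) = 0.0322·log₂(0.0322/0.9197) = -0.15572
  Q(3)·log₂(Q(3)/P(3)) = 0.0279·log₂(0.0279/0.0704) = -0.03726

D_KL(Q||P) = 6.17414 - 0.15572 - 0.03726 = 5.98116 ≈ 5.9812 bits

These are NOT equal (difference: 1.5045 bits). KL divergence is asymmetric: D_KL(P||Q) ≠ D_KL(Q||P) in general.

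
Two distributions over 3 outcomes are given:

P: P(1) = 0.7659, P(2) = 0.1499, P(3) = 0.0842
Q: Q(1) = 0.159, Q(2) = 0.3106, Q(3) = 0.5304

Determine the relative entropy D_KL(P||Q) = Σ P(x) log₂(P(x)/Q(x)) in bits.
1.3560 bits

D_KL(P||Q) = Σ P(x) log₂(P(x)/Q(x))

Computing term by term:
  P(1)·log₂(P(1)/Q(1)) = 0.7659·log₂(0.7659/0.159) = 1.73716
  P(2)·log₂(P(2)/Q(2)) = 0.1499·log₂(0.1499/0.3106) = -0.15755
  P(3)·log₂(P(3)/Q(3)) = 0.0842·log₂(0.0842/0.5304) = -0.22357

D_KL(P||Q) = 1.73716 - 0.15755 - 0.22357 = 1.35604 ≈ 1.3560 bits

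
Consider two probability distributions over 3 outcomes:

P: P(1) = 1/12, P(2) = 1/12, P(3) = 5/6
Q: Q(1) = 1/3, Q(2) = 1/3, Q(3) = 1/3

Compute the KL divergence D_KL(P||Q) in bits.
0.7683 bits

D_KL(P||Q) = Σ P(x) log₂(P(x)/Q(x))

Computing term by term:
  P(1)·log₂(P(1)/Q(1)) = (1/12)·log₂((1/12)/(1/3)) = -0.16667
  P(2)·log₂(P(2)/Q(2)) = (1/12)·log₂((1/12)/(1/3)) = -0.16667
  P(3)·log₂(P(3)/Q(3)) = (5/6)·log₂((5/6)/(1/3)) = 1.10161

D_KL(P||Q) = -0.16667 - 0.16667 + 1.10161 = 0.76827 ≈ 0.7683 bits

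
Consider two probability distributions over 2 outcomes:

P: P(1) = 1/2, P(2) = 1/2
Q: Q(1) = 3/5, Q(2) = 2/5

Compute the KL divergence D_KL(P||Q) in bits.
0.0294 bits

D_KL(P||Q) = Σ P(x) log₂(P(x)/Q(x))

Computing term by term:
  P(1)·log₂(P(1)/Q(1)) = (1/2)·log₂((1/2)/(3/5)) = -0.13152
  P(2)·log₂(P(2)/Q(2)) = (1/2)·log₂((1/2)/(2/5)) = 0.16096

D_KL(P||Q) = -0.13152 + 0.16096 = 0.02944 ≈ 0.0294 bits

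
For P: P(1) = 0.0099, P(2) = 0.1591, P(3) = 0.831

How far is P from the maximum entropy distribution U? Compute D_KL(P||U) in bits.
0.8752 bits

U(i) = 1/3 for all i

D_KL(P||U) = Σ P(x) log₂(P(x) / (1/3))
           = Σ P(x) log₂(P(x)) + log₂(3)
           = log₂(3) - H(P)

H(P) = -Σ P(x) log₂(P(x)):
  -P(1)·log₂(P(1)) = -(0.0099)·log₂(0.0099) = 0.06592
  -P(2)·log₂(P(2)) = -(0.1591)·log₂(0.1591) = 0.42193
  -P(3)·log₂(P(3)) = -(0.831)·log₂(0.831) = 0.22194
H(P) = 0.06592 + 0.42193 + 0.22194 = 0.70979 bits

log₂(3) = 1.58496 bits

D_KL(P||U) = 1.58496 - 0.70979 = 0.87517 ≈ 0.8752 bits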